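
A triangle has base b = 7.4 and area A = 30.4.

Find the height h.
A = ½·b·h  ⇒  h = 2A/b = 2·30.4/7.4 = 60.8/7.4 ≈ 8.21622

h = 8.216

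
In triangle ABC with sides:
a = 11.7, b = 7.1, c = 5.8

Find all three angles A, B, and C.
Law of cosines for each angle (a² = 136.89, b² = 50.41, c² = 33.64):
cos(A) = (b² + c² − a²)/(2bc) = (50.41 + 33.64 − 136.89)/(2·7.1·5.8) = -52.84/82.36 ≈ -0.641574  ⇒  A ≈ 129.909°
cos(B) = (a² + c² − b²)/(2ac) = (136.89 + 33.64 − 50.41)/(2·11.7·5.8) = 120.12/135.72 ≈ 0.885057  ⇒  B ≈ 27.7414°
cos(C) = (a² + b² − c²)/(2ab) = (136.89 + 50.41 − 33.64)/(2·11.7·7.1) = 153.66/166.14 ≈ 0.924883  ⇒  C ≈ 22.3493°
Check: A + B + C ≈ 180°

A = 129.9°, B = 27.74°, C = 22.35°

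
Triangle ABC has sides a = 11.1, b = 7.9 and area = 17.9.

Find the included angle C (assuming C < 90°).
Area = ½·a·b·sin(C)  ⇒  sin(C) = 2·Area/(a·b) = 2·17.9/(11.1·7.9) = 35.8/87.69 ≈ 0.408256
C = arcsin(0.408256) ≈ 24.0953° (taking the acute solution since C < 90°)

C = 24.1°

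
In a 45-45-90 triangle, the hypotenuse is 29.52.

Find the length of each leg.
In a 45-45-90 triangle hypotenuse = leg·√2, so leg = hypotenuse/√2.
Leg = 29.52/√2 ≈ 29.52/1.41421 ≈ 20.8738

Each leg = 20.87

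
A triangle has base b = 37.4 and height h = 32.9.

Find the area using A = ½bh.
A = ½·b·h = ½·37.4·32.9 = ½·1230.46 = 615.23

Area = 615.23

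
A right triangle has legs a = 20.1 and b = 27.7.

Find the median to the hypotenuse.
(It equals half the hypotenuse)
Hypotenuse c = √(a² + b²) = √(404.01 + 767.29) = √1171.3 ≈ 34.2243
Median to hypotenuse = c/2 ≈ 34.2243/2 ≈ 17.1121

Median = 17.11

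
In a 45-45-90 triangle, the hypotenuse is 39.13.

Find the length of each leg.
In a 45-45-90 triangle hypotenuse = leg·√2, so leg = hypotenuse/√2.
Leg = 39.13/√2 ≈ 39.13/1.41421 ≈ 27.6691

Each leg = 27.67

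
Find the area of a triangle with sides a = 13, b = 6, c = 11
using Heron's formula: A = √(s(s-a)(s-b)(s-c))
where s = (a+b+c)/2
s = (13 + 6 + 11)/2 = 30/2 = 15
s − a = 2, s − b = 9, s − c = 4
s(s−a)(s−b)(s−c) = 15·2·9·4 = 1080
Area = √1080 ≈ 32.8634

s = 15.0, Area = 32.86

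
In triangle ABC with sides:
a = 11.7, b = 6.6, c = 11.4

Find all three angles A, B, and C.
Law of cosines for each angle (a² = 136.89, b² = 43.56, c² = 129.96):
cos(A) = (b² + c² − a²)/(2bc) = (43.56 + 129.96 − 136.89)/(2·6.6·11.4) = 36.63/150.48 ≈ 0.243421  ⇒  A ≈ 75.9115°
cos(B) = (a² + c² − b²)/(2ac) = (136.89 + 129.96 − 43.56)/(2·11.7·11.4) = 223.29/266.76 ≈ 0.837045  ⇒  B ≈ 33.1707°
cos(C) = (a² + b² − c²)/(2ab) = (136.89 + 43.56 − 129.96)/(2·11.7·6.6) = 50.49/154.44 ≈ 0.326923  ⇒  C ≈ 70.9179°
Check: A + B + C ≈ 180°

A = 75.91°, B = 33.17°, C = 70.92°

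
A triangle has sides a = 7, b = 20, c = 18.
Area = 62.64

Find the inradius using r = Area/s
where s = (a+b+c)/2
s = (7 + 20 + 18)/2 = 45/2 = 22.5
r = Area/s = 62.64/22.5 ≈ 2.784

r = 2.784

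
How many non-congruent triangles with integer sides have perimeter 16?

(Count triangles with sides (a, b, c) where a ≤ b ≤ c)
Let a ≤ b ≤ c with a + b + c = 16. The only binding inequality is a + b > c, i.e. 16 − c > c, so c < 16/2; and c ≥ 16/3 since c is the largest side.
So 6 ≤ c ≤ 7. For each c, b runs from ⌈(16 − c)/2⌉ up to c (then a = 16 − b − c satisfies 1 ≤ a ≤ b automatically), giving c − ⌈(16 − c)/2⌉ + 1 choices.
Summing over c: 2 + 3 = 5
Check (closed form: nearest integer to p²/48 for even p, (p+3)²/48 for odd p): 16²/48 = 256/48 ≈ 5.33 → 5

5 triangles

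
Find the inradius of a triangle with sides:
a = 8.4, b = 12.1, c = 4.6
r = Area/s where s is the semi-perimeter.
s = (8.4 + 12.1 + 4.6)/2 = 25.1/2 = 12.55
Area = √(s(s−a)(s−b)(s−c)) = √(12.55·4.15·0.45·7.95) ≈ √186.325 ≈ 13.6501
r ≈ 13.6501/12.55 ≈ 1.08766

r = 1.088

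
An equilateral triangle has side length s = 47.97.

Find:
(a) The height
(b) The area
(a) The height splits the triangle into two 30-60-90 halves: h = s·√3/2 = 47.97·1.73205/2 ≈ 83.0865/2 ≈ 41.5432
(b) Area = (√3/4)·s² = (√3/4)·47.97² = (√3/4)·2301.1209 ≈ 0.433013·2301.1209 ≈ 996.415

Height = 41.54, Area = 996.4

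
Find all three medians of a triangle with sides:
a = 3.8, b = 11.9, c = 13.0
Median formula: m_a = ½√(2b² + 2c² − a²) (and cyclically). a² = 14.44, b² = 141.61, c² = 169.
m_a = ½√(2·141.61 + 2·169 − 14.44) = ½√606.78 ≈ ½·24.6329 ≈ 12.3165
m_b = ½√(2·14.44 + 2·169 − 141.61) = ½√225.27 ≈ ½·15.009 ≈ 7.5045
m_c = ½√(2·14.44 + 2·141.61 − 169) = ½√143.1 ≈ ½·11.9624 ≈ 5.98122

m_a = 12.32, m_b = 7.504, m_c = 5.981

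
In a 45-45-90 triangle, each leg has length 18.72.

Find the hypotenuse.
In a 45-45-90 triangle the sides are in ratio 1 : 1 : √2, so hypotenuse = leg·√2.
Hypotenuse = 18.72·√2 ≈ 18.72·1.41421 ≈ 26.4741

Hypotenuse = 18.72√2 = 26.47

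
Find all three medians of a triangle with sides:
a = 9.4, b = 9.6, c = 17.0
Median formula: m_a = ½√(2b² + 2c² − a²) (and cyclically). a² = 88.36, b² = 92.16, c² = 289.
m_a = ½√(2·92.16 + 2·289 − 88.36) = ½√673.96 ≈ ½·25.9607 ≈ 12.9804
m_b = ½√(2·88.36 + 2·289 − 92.16) = ½√662.56 ≈ ½·25.7402 ≈ 12.8701
m_c = ½√(2·88.36 + 2·92.16 − 289) = ½√72.04 ≈ ½·8.48764 ≈ 4.24382

m_a = 12.98, m_b = 12.87, m_c = 4.244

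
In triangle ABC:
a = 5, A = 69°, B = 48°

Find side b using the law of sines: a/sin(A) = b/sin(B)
a/sin(A) = b/sin(B)  ⇒  b = a·sin(B)/sin(A) = 5·sin(48°)/sin(69°)
sin(48°) ≈ 0.743145, sin(69°) ≈ 0.93358
b ≈ 5·0.743145/0.93358 ≈ 3.71572/0.93358 ≈ 3.98008

b = 3.98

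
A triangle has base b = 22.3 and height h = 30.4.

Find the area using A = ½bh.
A = ½·b·h = ½·22.3·30.4 = ½·677.92 = 338.96

Area = 338.96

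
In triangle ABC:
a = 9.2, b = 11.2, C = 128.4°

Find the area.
Two sides and the included angle (SAS): A = ½·a·b·sin(C) = ½·9.2·11.2·sin(128.4°)
sin(128.4°) ≈ 0.783693
A ≈ ½·103.04·0.783693 = 51.52·0.783693 ≈ 40.3759

Area = 40.38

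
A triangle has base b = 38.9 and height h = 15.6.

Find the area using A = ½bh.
A = ½·b·h = ½·38.9·15.6 = ½·606.84 = 303.42

Area = 303.42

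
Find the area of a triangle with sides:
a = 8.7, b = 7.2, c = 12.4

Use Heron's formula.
s = (8.7 + 7.2 + 12.4)/2 = 28.3/2 = 14.15
s − a = 5.45, s − b = 6.95, s − c = 1.75
s(s−a)(s−b)(s−c) = 14.15·5.45·6.95·1.75 ≈ 937.942
Area = √937.942 ≈ 30.6258

Area = 30.63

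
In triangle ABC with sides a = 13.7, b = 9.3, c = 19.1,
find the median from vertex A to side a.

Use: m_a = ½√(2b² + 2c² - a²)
m_a = ½√(2·9.3² + 2·19.1² − 13.7²) = ½√(2·86.49 + 2·364.81 − 187.69) = ½√(172.98 + 729.62 − 187.69) = ½√714.91
√714.91 ≈ 26.7378, so m_a ≈ 13.3689

m_a = 13.37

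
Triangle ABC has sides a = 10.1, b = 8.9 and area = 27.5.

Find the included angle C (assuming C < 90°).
Area = ½·a·b·sin(C)  ⇒  sin(C) = 2·Area/(a·b) = 2·27.5/(10.1·8.9) = 55/89.89 ≈ 0.611859
C = arcsin(0.611859) ≈ 37.724° (taking the acute solution since C < 90°)

C = 37.72°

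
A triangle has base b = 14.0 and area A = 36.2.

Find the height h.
A = ½·b·h  ⇒  h = 2A/b = 2·36.2/14.0 = 72.4/14.0 ≈ 5.17143

h = 5.171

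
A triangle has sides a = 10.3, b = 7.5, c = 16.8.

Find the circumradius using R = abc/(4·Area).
First find the area with Heron's formula.
s = (10.3 + 7.5 + 16.8)/2 = 17.3
Area = √(s(s−a)(s−b)(s−c)) = √(17.3·7·9.8·0.5) ≈ √593.39 ≈ 24.3596
abc = 10.3·7.5·16.8 = 1297.8
R = abc/(4·Area) ≈ 1297.8/(4·24.3596) = 1297.8/97.4384 ≈ 13.3192

R = 13.32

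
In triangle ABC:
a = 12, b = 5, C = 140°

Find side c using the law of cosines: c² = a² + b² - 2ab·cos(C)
c² = 12² + 5² − 2·12·5·cos(140°)
cos(140°) ≈ -0.766044
c² ≈ 144 + 25 − 120·(-0.766044) ≈ 169 + 91.9253 ≈ 260.925
c ≈ √260.925 ≈ 16.1532

c = 16.15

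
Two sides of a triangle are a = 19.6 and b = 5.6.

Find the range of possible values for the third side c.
Triangle inequality: |a − b| < c < a + b
|a − b| = |19.6 − 5.6| = 14
a + b = 19.6 + 5.6 = 25.2

14 < c < 25.2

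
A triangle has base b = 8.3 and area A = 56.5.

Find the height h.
A = ½·b·h  ⇒  h = 2A/b = 2·56.5/8.3 = 113/8.3 ≈ 13.6145

h = 13.61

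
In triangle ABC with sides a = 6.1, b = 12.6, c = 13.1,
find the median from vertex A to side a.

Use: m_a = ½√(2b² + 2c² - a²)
m_a = ½√(2·12.6² + 2·13.1² − 6.1²) = ½√(2·158.76 + 2·171.61 − 37.21) = ½√(317.52 + 343.22 − 37.21) = ½√623.53
√623.53 ≈ 24.9706, so m_a ≈ 12.4853

m_a = 12.49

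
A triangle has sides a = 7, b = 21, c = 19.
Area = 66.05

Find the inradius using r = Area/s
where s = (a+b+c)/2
s = (7 + 21 + 19)/2 = 47/2 = 23.5
r = Area/s = 66.05/23.5 ≈ 2.81064

r = 2.811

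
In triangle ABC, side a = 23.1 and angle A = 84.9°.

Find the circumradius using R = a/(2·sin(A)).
R = a/(2·sin(A)) = 23.1/(2·sin(84.9°))
sin(84.9°) ≈ 0.996041
R ≈ 23.1/(2·0.996041) = 23.1/1.99208 ≈ 11.5959

R = 11.6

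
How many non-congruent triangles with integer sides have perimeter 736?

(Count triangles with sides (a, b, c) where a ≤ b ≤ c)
Let a ≤ b ≤ c with a + b + c = 736. The only binding inequality is a + b > c, i.e. 736 − c > c, so c < 736/2; and c ≥ 736/3 since c is the largest side.
So 246 ≤ c ≤ 367. For each c, b runs from ⌈(736 − c)/2⌉ up to c (then a = 736 − b − c satisfies 1 ≤ a ≤ b automatically), giving c − ⌈(736 − c)/2⌉ + 1 choices.
Summing over c: 2 + 3 + 5 + 6 + … + 182 + 183  (122 terms, c = 246, …, 367) = 11285
Check (closed form: nearest integer to p²/48 for even p, (p+3)²/48 for odd p): 736²/48 = 541696/48 ≈ 11285.33 → 11285

11285 triangles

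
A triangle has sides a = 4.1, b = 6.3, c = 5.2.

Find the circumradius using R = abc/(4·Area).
First find the area with Heron's formula.
s = (4.1 + 6.3 + 5.2)/2 = 7.8
Area = √(s(s−a)(s−b)(s−c)) = √(7.8·3.7·1.5·2.6) ≈ √112.554 ≈ 10.6091
abc = 4.1·6.3·5.2 = 134.316
R = abc/(4·Area) ≈ 134.316/(4·10.6091) = 134.316/42.4366 ≈ 3.1651

R = 3.165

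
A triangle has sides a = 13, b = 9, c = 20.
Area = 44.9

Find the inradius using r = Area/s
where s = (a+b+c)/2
s = (13 + 9 + 20)/2 = 42/2 = 21
r = Area/s = 44.9/21 ≈ 2.1381

r = 2.138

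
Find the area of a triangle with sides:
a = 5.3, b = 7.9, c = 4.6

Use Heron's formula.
s = (5.3 + 7.9 + 4.6)/2 = 17.8/2 = 8.9
s − a = 3.6, s − b = 1, s − c = 4.3
s(s−a)(s−b)(s−c) = 8.9·3.6·1·4.3 ≈ 137.772
Area = √137.772 ≈ 11.7376

Area = 11.74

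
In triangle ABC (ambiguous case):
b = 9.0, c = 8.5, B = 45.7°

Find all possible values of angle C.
b/sin(B) = c/sin(C)  ⇒  sin(C) = c·sin(B)/b = 8.5·sin(45.7°)/9.0
sin(45.7°) ≈ 0.715693
sin(C) ≈ 8.5·0.715693/9.0 ≈ 6.08339/9.0 ≈ 0.675932
Candidate 1: C₁ = arcsin(0.675932) ≈ 42.5266°  →  A = 180° − 45.7° − 42.5266° ≈ 91.7734° > 0, valid
Candidate 2: C₂ = 180° − C₁ ≈ 137.473°  →  A = 180° − 45.7° − 137.473° ≈ -3.1734° ≤ 0, not a valid triangle

C = 42.53° (one solution)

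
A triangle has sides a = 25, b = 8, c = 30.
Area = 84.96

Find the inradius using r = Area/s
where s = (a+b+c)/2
s = (25 + 8 + 30)/2 = 63/2 = 31.5
r = Area/s = 84.96/31.5 ≈ 2.69714

r = 2.697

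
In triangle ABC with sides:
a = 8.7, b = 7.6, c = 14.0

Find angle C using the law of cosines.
c² = a² + b² − 2ab·cos(C)  ⇒  cos(C) = (a² + b² − c²)/(2ab)
cos(C) = (8.7² + 7.6² − 14.0²)/(2·8.7·7.6) = (75.69 + 57.76 − 196)/132.24 = -62.55/132.24 ≈ -0.473004
C = arccos(-0.473004) ≈ 118.229°

C = 118.2°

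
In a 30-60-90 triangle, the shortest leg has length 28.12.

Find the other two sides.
In a 30-60-90 triangle the sides are in ratio 1 : √3 : 2 (short leg : long leg : hypotenuse).
Long leg = 28.12·√3 ≈ 28.12·1.73205 ≈ 48.7053
Hypotenuse = 2·28.12 = 56.24

Long leg = 28.12√3 = 48.71, Hypotenuse = 56.24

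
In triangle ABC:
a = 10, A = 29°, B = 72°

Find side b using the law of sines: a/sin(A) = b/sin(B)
a/sin(A) = b/sin(B)  ⇒  b = a·sin(B)/sin(A) = 10·sin(72°)/sin(29°)
sin(72°) ≈ 0.951057, sin(29°) ≈ 0.48481
b ≈ 10·0.951057/0.48481 ≈ 9.51057/0.48481 ≈ 19.6171

b = 19.62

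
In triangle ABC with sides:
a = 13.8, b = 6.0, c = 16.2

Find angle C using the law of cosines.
c² = a² + b² − 2ab·cos(C)  ⇒  cos(C) = (a² + b² − c²)/(2ab)
cos(C) = (13.8² + 6.0² − 16.2²)/(2·13.8·6.0) = (190.44 + 36 − 262.44)/165.6 = -36/165.6 ≈ -0.217391
C = arccos(-0.217391) ≈ 102.556°

C = 102.6°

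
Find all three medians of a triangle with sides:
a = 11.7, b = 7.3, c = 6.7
Median formula: m_a = ½√(2b² + 2c² − a²) (and cyclically). a² = 136.89, b² = 53.29, c² = 44.89.
m_a = ½√(2·53.29 + 2·44.89 − 136.89) = ½√59.47 ≈ ½·7.71168 ≈ 3.85584
m_b = ½√(2·136.89 + 2·44.89 − 53.29) = ½√310.27 ≈ ½·17.6145 ≈ 8.80724
m_c = ½√(2·136.89 + 2·53.29 − 44.89) = ½√335.47 ≈ ½·18.3158 ≈ 9.15792

m_a = 3.856, m_b = 8.807, m_c = 9.158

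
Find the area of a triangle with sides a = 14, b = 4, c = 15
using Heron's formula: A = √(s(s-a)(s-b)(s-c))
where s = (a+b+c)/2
s = (14 + 4 + 15)/2 = 33/2 = 16.5
s − a = 2.5, s − b = 12.5, s − c = 1.5
s(s−a)(s−b)(s−c) = 16.5·2.5·12.5·1.5 = 773.4375
Area = √773.4375 ≈ 27.8107

s = 16.5, Area = 27.81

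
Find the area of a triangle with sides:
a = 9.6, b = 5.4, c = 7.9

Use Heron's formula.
s = (9.6 + 5.4 + 7.9)/2 = 22.9/2 = 11.45
s − a = 1.85, s − b = 6.05, s − c = 3.55
s(s−a)(s−b)(s−c) = 11.45·1.85·6.05·3.55 ≈ 454.947
Area = √454.947 ≈ 21.3295

Area = 21.33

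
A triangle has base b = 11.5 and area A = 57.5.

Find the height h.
A = ½·b·h  ⇒  h = 2A/b = 2·57.5/11.5 = 115/11.5 ≈ 10

h = 10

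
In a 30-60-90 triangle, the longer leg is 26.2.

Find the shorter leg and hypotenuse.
In a 30-60-90 triangle the sides are in ratio 1 : √3 : 2, so short leg = long leg/√3 and hypotenuse = 2·(short leg).
Short leg = 26.2/√3 ≈ 26.2/1.73205 ≈ 15.1266
Hypotenuse = 2·15.1266 ≈ 30.2532

Short leg = 15.13, Hypotenuse = 30.25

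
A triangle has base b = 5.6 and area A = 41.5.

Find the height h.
A = ½·b·h  ⇒  h = 2A/b = 2·41.5/5.6 = 83/5.6 ≈ 14.8214

h = 14.82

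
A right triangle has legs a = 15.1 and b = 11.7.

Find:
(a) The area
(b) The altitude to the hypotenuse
(a) The legs are perpendicular, so Area = ½·a·b = ½·15.1·11.7 = ½·176.67 = 88.335
(b) Hypotenuse c = √(a² + b²) = √(228.01 + 136.89) = √364.9 ≈ 19.1024
    Area = ½·c·h_c  ⇒  h_c = 2·Area/c = 176.67/19.1024 ≈ 9.2486

Area = 88.335, h_c = 9.249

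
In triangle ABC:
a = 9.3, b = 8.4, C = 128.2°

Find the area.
Two sides and the included angle (SAS): A = ½·a·b·sin(C) = ½·9.3·8.4·sin(128.2°)
sin(128.2°) ≈ 0.785857
A ≈ ½·78.12·0.785857 = 39.06·0.785857 ≈ 30.6956

Area = 30.7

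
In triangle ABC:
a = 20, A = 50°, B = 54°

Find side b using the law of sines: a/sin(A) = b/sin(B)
a/sin(A) = b/sin(B)  ⇒  b = a·sin(B)/sin(A) = 20·sin(54°)/sin(50°)
sin(54°) ≈ 0.809017, sin(50°) ≈ 0.766044
b ≈ 20·0.809017/0.766044 ≈ 16.1803/0.766044 ≈ 21.1219

b = 21.12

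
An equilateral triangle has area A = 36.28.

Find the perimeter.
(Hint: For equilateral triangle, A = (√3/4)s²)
A = (√3/4)s²  ⇒  s² = 4A/√3 = 4·36.28/√3 = 145.12/1.73205 ≈ 83.7851
s ≈ √83.7851 ≈ 9.15342
Perimeter = 3s ≈ 3·9.15342 ≈ 27.4603

Perimeter = 27.46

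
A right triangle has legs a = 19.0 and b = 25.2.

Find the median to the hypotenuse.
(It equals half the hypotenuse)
Hypotenuse c = √(a² + b²) = √(361 + 635.04) = √996.04 ≈ 31.5601
Median to hypotenuse = c/2 ≈ 31.5601/2 ≈ 15.7801

Median = 15.78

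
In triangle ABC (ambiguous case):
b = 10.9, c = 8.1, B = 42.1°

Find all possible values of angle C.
b/sin(B) = c/sin(C)  ⇒  sin(C) = c·sin(B)/b = 8.1·sin(42.1°)/10.9
sin(42.1°) ≈ 0.670427
sin(C) ≈ 8.1·0.670427/10.9 ≈ 5.43046/10.9 ≈ 0.498207
Candidate 1: C₁ = arcsin(0.498207) ≈ 29.8814°  →  A = 180° − 42.1° − 29.8814° ≈ 108.019° > 0, valid
Candidate 2: C₂ = 180° − C₁ ≈ 150.119°  →  A = 180° − 42.1° − 150.119° ≈ -12.2186° ≤ 0, not a valid triangle

C = 29.88° (one solution)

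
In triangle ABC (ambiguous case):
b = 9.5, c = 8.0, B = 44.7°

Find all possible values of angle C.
b/sin(B) = c/sin(C)  ⇒  sin(C) = c·sin(B)/b = 8.0·sin(44.7°)/9.5
sin(44.7°) ≈ 0.703395
sin(C) ≈ 8.0·0.703395/9.5 ≈ 5.62716/9.5 ≈ 0.592332
Candidate 1: C₁ = arcsin(0.592332) ≈ 36.3227°  →  A = 180° − 44.7° − 36.3227° ≈ 98.9773° > 0, valid
Candidate 2: C₂ = 180° − C₁ ≈ 143.677°  →  A = 180° − 44.7° − 143.677° ≈ -8.3773° ≤ 0, not a valid triangle

C = 36.32° (one solution)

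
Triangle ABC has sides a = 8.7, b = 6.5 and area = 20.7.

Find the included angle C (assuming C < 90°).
Area = ½·a·b·sin(C)  ⇒  sin(C) = 2·Area/(a·b) = 2·20.7/(8.7·6.5) = 41.4/56.55 ≈ 0.732095
C = arcsin(0.732095) ≈ 47.0624° (taking the acute solution since C < 90°)

C = 47.06°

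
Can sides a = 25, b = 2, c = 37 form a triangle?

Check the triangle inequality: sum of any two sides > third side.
a + b vs c: 25 + 2 = 27 ≤ 37  ✗
a + c vs b: 25 + 37 = 62 > 2  ✓
b + c vs a: 2 + 37 = 39 > 25  ✓

No: 25 + 2 = 27 is not > 37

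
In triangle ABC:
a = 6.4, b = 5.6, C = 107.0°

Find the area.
Two sides and the included angle (SAS): A = ½·a·b·sin(C) = ½·6.4·5.6·sin(107.0°)
sin(107.0°) ≈ 0.956305
A ≈ ½·35.84·0.956305 = 17.92·0.956305 ≈ 17.137

Area = 17.14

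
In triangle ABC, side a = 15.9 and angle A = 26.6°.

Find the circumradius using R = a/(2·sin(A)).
R = a/(2·sin(A)) = 15.9/(2·sin(26.6°))
sin(26.6°) ≈ 0.447759
R ≈ 15.9/(2·0.447759) = 15.9/0.895518 ≈ 17.7551

R = 17.76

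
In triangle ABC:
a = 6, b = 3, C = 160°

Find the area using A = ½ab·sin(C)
A = ½·a·b·sin(C) = ½·6·3·sin(160°)
sin(160°) ≈ 0.34202
A ≈ ½·18·0.34202 = 9·0.34202 ≈ 3.07818

Area = 3.078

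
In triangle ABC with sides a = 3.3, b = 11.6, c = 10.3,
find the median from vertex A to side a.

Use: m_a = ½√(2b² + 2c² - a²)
m_a = ½√(2·11.6² + 2·10.3² − 3.3²) = ½√(2·134.56 + 2·106.09 − 10.89) = ½√(269.12 + 212.18 − 10.89) = ½√470.41
√470.41 ≈ 21.6889, so m_a ≈ 10.8445

m_a = 10.84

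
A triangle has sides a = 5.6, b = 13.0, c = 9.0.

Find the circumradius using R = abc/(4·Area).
First find the area with Heron's formula.
s = (5.6 + 13.0 + 9.0)/2 = 13.8
Area = √(s(s−a)(s−b)(s−c)) = √(13.8·8.2·0.8·4.8) ≈ √434.534 ≈ 20.8455
abc = 5.6·13.0·9.0 = 655.2
R = abc/(4·Area) ≈ 655.2/(4·20.8455) = 655.2/83.382 ≈ 7.85782

R = 7.858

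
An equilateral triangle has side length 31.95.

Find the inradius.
r = Area/s with s the semi-perimeter.
Area = (√3/4)·31.95² = (√3/4)·1020.8025 ≈ 0.433013·1020.8025 ≈ 442.02
s = 3·31.95/2 = 47.925
r ≈ 442.02/47.925 ≈ 9.22317
(Equivalently r = side/(2√3) = 31.95/3.4641 ≈ 9.22317.)

r = 9.223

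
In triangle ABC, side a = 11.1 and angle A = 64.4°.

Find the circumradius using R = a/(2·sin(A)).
R = a/(2·sin(A)) = 11.1/(2·sin(64.4°))
sin(64.4°) ≈ 0.901833
R ≈ 11.1/(2·0.901833) = 11.1/1.80367 ≈ 6.15414

R = 6.154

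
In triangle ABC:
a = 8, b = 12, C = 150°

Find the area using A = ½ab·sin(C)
A = ½·a·b·sin(C) = ½·8·12·sin(150°)
sin(150°) ≈ 0.5
A ≈ ½·96·0.5 = 48·0.5 ≈ 24

Area = 24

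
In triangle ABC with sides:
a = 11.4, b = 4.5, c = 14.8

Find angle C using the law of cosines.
c² = a² + b² − 2ab·cos(C)  ⇒  cos(C) = (a² + b² − c²)/(2ab)
cos(C) = (11.4² + 4.5² − 14.8²)/(2·11.4·4.5) = (129.96 + 20.25 − 219.04)/102.6 = -68.83/102.6 ≈ -0.670858
C = arccos(-0.670858) ≈ 132.133°

C = 132.1°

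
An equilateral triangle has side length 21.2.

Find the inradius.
r = Area/s with s the semi-perimeter.
Area = (√3/4)·21.2² = (√3/4)·449.44 ≈ 0.433013·449.44 ≈ 194.613
s = 3·21.2/2 = 31.8
r ≈ 194.613/31.8 ≈ 6.11991
(Equivalently r = side/(2√3) = 21.2/3.4641 ≈ 6.11991.)

r = 6.12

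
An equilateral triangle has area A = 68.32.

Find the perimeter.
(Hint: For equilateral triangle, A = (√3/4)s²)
A = (√3/4)s²  ⇒  s² = 4A/√3 = 4·68.32/√3 = 273.28/1.73205 ≈ 157.778
s ≈ √157.778 ≈ 12.561
Perimeter = 3s ≈ 3·12.561 ≈ 37.6829

Perimeter = 37.68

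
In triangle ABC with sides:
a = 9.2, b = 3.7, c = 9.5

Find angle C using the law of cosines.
c² = a² + b² − 2ab·cos(C)  ⇒  cos(C) = (a² + b² − c²)/(2ab)
cos(C) = (9.2² + 3.7² − 9.5²)/(2·9.2·3.7) = (84.64 + 13.69 − 90.25)/68.08 = 8.08/68.08 ≈ 0.118684
C = arccos(0.118684) ≈ 83.1838°

C = 83.18°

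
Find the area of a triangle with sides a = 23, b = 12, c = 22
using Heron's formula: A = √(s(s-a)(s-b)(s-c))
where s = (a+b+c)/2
s = (23 + 12 + 22)/2 = 57/2 = 28.5
s − a = 5.5, s − b = 16.5, s − c = 6.5
s(s−a)(s−b)(s−c) = 28.5·5.5·16.5·6.5 = 16811.4375
Area = √16811.4375 ≈ 129.659

s = 28.5, Area = 129.7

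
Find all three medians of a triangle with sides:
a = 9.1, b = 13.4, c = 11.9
Median formula: m_a = ½√(2b² + 2c² − a²) (and cyclically). a² = 82.81, b² = 179.56, c² = 141.61.
m_a = ½√(2·179.56 + 2·141.61 − 82.81) = ½√559.53 ≈ ½·23.6544 ≈ 11.8272
m_b = ½√(2·82.81 + 2·141.61 − 179.56) = ½√269.28 ≈ ½·16.4098 ≈ 8.20488
m_c = ½√(2·82.81 + 2·179.56 − 141.61) = ½√383.13 ≈ ½·19.5737 ≈ 9.78685

m_a = 11.83, m_b = 8.205, m_c = 9.787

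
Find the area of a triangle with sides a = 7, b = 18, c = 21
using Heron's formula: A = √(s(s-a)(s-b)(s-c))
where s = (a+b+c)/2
s = (7 + 18 + 21)/2 = 46/2 = 23
s − a = 16, s − b = 5, s − c = 2
s(s−a)(s−b)(s−c) = 23·16·5·2 = 3680
Area = √3680 ≈ 60.663

s = 23.0, Area = 60.66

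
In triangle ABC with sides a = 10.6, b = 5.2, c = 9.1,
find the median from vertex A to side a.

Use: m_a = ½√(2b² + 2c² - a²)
m_a = ½√(2·5.2² + 2·9.1² − 10.6²) = ½√(2·27.04 + 2·82.81 − 112.36) = ½√(54.08 + 165.62 − 112.36) = ½√107.34
√107.34 ≈ 10.3605, so m_a ≈ 5.18025

m_a = 5.18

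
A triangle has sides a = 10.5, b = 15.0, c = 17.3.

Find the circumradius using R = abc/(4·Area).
First find the area with Heron's formula.
s = (10.5 + 15.0 + 17.3)/2 = 21.4
Area = √(s(s−a)(s−b)(s−c)) = √(21.4·10.9·6.4·4.1) ≈ √6120.74 ≈ 78.2352
abc = 10.5·15.0·17.3 = 2724.75
R = abc/(4·Area) ≈ 2724.75/(4·78.2352) = 2724.75/312.941 ≈ 8.70692

R = 8.707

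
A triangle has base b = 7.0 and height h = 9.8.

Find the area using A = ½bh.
A = ½·b·h = ½·7.0·9.8 = ½·68.6 = 34.3

Area = 34.3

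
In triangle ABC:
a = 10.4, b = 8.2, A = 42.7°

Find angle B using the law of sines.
a/sin(A) = b/sin(B)  ⇒  sin(B) = b·sin(A)/a = 8.2·sin(42.7°)/10.4
sin(42.7°) ≈ 0.67816
sin(B) ≈ 8.2·0.67816/10.4 ≈ 5.56091/10.4 ≈ 0.534703
B = arcsin(0.534703) ≈ 32.3238°
(Since b ≤ a we need B ≤ A, so the obtuse alternative 180° − 32.3238° ≈ 147.676° is rejected.)

B = 32.32°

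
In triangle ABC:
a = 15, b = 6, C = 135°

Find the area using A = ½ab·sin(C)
A = ½·a·b·sin(C) = ½·15·6·sin(135°)
sin(135°) ≈ 0.707107
A ≈ ½·90·0.707107 = 45·0.707107 ≈ 31.8198

Area = 31.82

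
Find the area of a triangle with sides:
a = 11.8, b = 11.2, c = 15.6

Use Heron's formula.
s = (11.8 + 11.2 + 15.6)/2 = 38.6/2 = 19.3
s − a = 7.5, s − b = 8.1, s − c = 3.7
s(s−a)(s−b)(s−c) = 19.3·7.5·8.1·3.7 ≈ 4338.16
Area = √4338.16 ≈ 65.8647

Area = 65.86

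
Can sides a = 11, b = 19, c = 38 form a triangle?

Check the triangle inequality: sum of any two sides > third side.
a + b vs c: 11 + 19 = 30 ≤ 38  ✗
a + c vs b: 11 + 38 = 49 > 19  ✓
b + c vs a: 19 + 38 = 57 > 11  ✓

No: 11 + 19 = 30 is not > 38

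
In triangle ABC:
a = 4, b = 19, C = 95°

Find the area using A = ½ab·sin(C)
A = ½·a·b·sin(C) = ½·4·19·sin(95°)
sin(95°) ≈ 0.996195
A ≈ ½·76·0.996195 = 38·0.996195 ≈ 37.8554

Area = 37.86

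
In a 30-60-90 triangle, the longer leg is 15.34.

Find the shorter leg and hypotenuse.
In a 30-60-90 triangle the sides are in ratio 1 : √3 : 2, so short leg = long leg/√3 and hypotenuse = 2·(short leg).
Short leg = 15.34/√3 ≈ 15.34/1.73205 ≈ 8.85655
Hypotenuse = 2·8.85655 ≈ 17.7131

Short leg = 8.857, Hypotenuse = 17.71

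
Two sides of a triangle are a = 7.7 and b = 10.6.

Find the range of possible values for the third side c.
Triangle inequality: |a − b| < c < a + b
|a − b| = |7.7 − 10.6| = 2.9
a + b = 7.7 + 10.6 = 18.3

2.9 < c < 18.3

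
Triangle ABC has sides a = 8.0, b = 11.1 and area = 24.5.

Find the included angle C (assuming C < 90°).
Area = ½·a·b·sin(C)  ⇒  sin(C) = 2·Area/(a·b) = 2·24.5/(8.0·11.1) = 49/88.8 ≈ 0.551802
C = arcsin(0.551802) ≈ 33.4907° (taking the acute solution since C < 90°)

C = 33.49°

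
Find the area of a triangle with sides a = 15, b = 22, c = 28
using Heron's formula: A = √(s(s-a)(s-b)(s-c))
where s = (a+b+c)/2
s = (15 + 22 + 28)/2 = 65/2 = 32.5
s − a = 17.5, s − b = 10.5, s − c = 4.5
s(s−a)(s−b)(s−c) = 32.5·17.5·10.5·4.5 = 26873.4375
Area = √26873.4375 ≈ 163.931

s = 32.5, Area = 163.9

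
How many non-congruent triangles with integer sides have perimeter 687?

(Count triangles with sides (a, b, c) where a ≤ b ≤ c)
Let a ≤ b ≤ c with a + b + c = 687. The only binding inequality is a + b > c, i.e. 687 − c > c, so c < 687/2; and c ≥ 687/3 since c is the largest side.
So 229 ≤ c ≤ 343. For each c, b runs from ⌈(687 − c)/2⌉ up to c (then a = 687 − b − c satisfies 1 ≤ a ≤ b automatically), giving c − ⌈(687 − c)/2⌉ + 1 choices.
Summing over c: 1 + 2 + 4 + 5 + … + 170 + 172  (115 terms, c = 229, …, 343) = 9919
Check (closed form: nearest integer to p²/48 for even p, (p+3)²/48 for odd p): (687+3)²/48 = 690²/48 = 476100/48 ≈ 9918.75 → 9919

9919 triangles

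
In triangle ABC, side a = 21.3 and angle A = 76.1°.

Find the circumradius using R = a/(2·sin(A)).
R = a/(2·sin(A)) = 21.3/(2·sin(76.1°))
sin(76.1°) ≈ 0.970716
R ≈ 21.3/(2·0.970716) = 21.3/1.94143 ≈ 10.9713

R = 10.97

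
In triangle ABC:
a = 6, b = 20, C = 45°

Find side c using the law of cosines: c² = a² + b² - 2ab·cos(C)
c² = 6² + 20² − 2·6·20·cos(45°)
cos(45°) ≈ 0.707107
c² ≈ 36 + 400 − 240·(0.707107) ≈ 436 − 169.706 ≈ 266.294
c ≈ √266.294 ≈ 16.3185

c = 16.32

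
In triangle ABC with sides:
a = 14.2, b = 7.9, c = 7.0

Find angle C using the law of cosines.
c² = a² + b² − 2ab·cos(C)  ⇒  cos(C) = (a² + b² − c²)/(2ab)
cos(C) = (14.2² + 7.9² − 7.0²)/(2·14.2·7.9) = (201.64 + 62.41 − 49)/224.36 = 215.05/224.36 ≈ 0.958504
C = arccos(0.958504) ≈ 16.5635°

C = 16.56°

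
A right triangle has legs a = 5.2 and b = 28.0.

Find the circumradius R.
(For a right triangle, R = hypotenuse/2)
Hypotenuse c = √(a² + b²) = √(27.04 + 784) = √811.04 ≈ 28.4788
R = c/2 ≈ 28.4788/2 ≈ 14.2394

R = 14.24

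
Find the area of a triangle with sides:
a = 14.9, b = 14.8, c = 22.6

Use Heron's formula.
s = (14.9 + 14.8 + 22.6)/2 = 52.3/2 = 26.15
s − a = 11.25, s − b = 11.35, s − c = 3.55
s(s−a)(s−b)(s−c) = 26.15·11.25·11.35·3.55 ≈ 11853.5
Area = √11853.5 ≈ 108.874

Area = 108.9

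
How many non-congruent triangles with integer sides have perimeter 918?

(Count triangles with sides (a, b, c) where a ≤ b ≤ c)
Let a ≤ b ≤ c with a + b + c = 918. The only binding inequality is a + b > c, i.e. 918 − c > c, so c < 918/2; and c ≥ 918/3 since c is the largest side.
So 306 ≤ c ≤ 458. For each c, b runs from ⌈(918 − c)/2⌉ up to c (then a = 918 − b − c satisfies 1 ≤ a ≤ b automatically), giving c − ⌈(918 − c)/2⌉ + 1 choices.
Summing over c: 1 + 2 + 4 + 5 + … + 227 + 229  (153 terms, c = 306, …, 458) = 17557
Check (closed form: nearest integer to p²/48 for even p, (p+3)²/48 for odd p): 918²/48 = 842724/48 ≈ 17556.75 → 17557

17557 triangles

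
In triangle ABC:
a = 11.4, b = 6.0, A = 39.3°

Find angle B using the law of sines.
a/sin(A) = b/sin(B)  ⇒  sin(B) = b·sin(A)/a = 6.0·sin(39.3°)/11.4
sin(39.3°) ≈ 0.633381
sin(B) ≈ 6.0·0.633381/11.4 ≈ 3.80029/11.4 ≈ 0.333358
B = arcsin(0.333358) ≈ 19.4727°
(Since b ≤ a we need B ≤ A, so the obtuse alternative 180° − 19.4727° ≈ 160.527° is rejected.)

B = 19.47°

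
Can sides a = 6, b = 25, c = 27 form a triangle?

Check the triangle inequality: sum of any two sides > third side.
a + b vs c: 6 + 25 = 31 > 27  ✓
a + c vs b: 6 + 27 = 33 > 25  ✓
b + c vs a: 25 + 27 = 52 > 6  ✓

Yes, triangle inequality satisfied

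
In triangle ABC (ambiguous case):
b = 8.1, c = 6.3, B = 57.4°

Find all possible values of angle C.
b/sin(B) = c/sin(C)  ⇒  sin(C) = c·sin(B)/b = 6.3·sin(57.4°)/8.1
sin(57.4°) ≈ 0.842452
sin(C) ≈ 6.3·0.842452/8.1 ≈ 5.30745/8.1 ≈ 0.655241
Candidate 1: C₁ = arcsin(0.655241) ≈ 40.9379°  →  A = 180° − 57.4° − 40.9379° ≈ 81.6621° > 0, valid
Candidate 2: C₂ = 180° − C₁ ≈ 139.062°  →  A = 180° − 57.4° − 139.062° ≈ -16.4621° ≤ 0, not a valid triangle

C = 40.94° (one solution)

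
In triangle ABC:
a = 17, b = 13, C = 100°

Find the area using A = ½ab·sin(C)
A = ½·a·b·sin(C) = ½·17·13·sin(100°)
sin(100°) ≈ 0.984808
A ≈ ½·221·0.984808 = 110.5·0.984808 ≈ 108.821

Area = 108.8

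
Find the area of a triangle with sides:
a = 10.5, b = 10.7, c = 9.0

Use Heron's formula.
s = (10.5 + 10.7 + 9.0)/2 = 30.2/2 = 15.1
s − a = 4.6, s − b = 4.4, s − c = 6.1
s(s−a)(s−b)(s−c) = 15.1·4.6·4.4·6.1 ≈ 1864.31
Area = √1864.31 ≈ 43.1776

Area = 43.18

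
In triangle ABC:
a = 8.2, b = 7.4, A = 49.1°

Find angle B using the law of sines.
a/sin(A) = b/sin(B)  ⇒  sin(B) = b·sin(A)/a = 7.4·sin(49.1°)/8.2
sin(49.1°) ≈ 0.755853
sin(B) ≈ 7.4·0.755853/8.2 ≈ 5.59332/8.2 ≈ 0.682112
B = arcsin(0.682112) ≈ 43.0089°
(Since b ≤ a we need B ≤ A, so the obtuse alternative 180° − 43.0089° ≈ 136.991° is rejected.)

B = 43.01°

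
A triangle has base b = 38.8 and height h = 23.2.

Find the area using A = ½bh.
A = ½·b·h = ½·38.8·23.2 = ½·900.16 = 450.08

Area = 450.08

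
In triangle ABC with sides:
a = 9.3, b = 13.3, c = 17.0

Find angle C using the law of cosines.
c² = a² + b² − 2ab·cos(C)  ⇒  cos(C) = (a² + b² − c²)/(2ab)
cos(C) = (9.3² + 13.3² − 17.0²)/(2·9.3·13.3) = (86.49 + 176.89 − 289)/247.38 = -25.62/247.38 ≈ -0.103565
C = arccos(-0.103565) ≈ 95.9445°

C = 95.94°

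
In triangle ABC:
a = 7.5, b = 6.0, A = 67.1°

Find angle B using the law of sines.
a/sin(A) = b/sin(B)  ⇒  sin(B) = b·sin(A)/a = 6.0·sin(67.1°)/7.5
sin(67.1°) ≈ 0.921185
sin(B) ≈ 6.0·0.921185/7.5 ≈ 5.52711/7.5 ≈ 0.736948
B = arcsin(0.736948) ≈ 47.4721°
(Since b ≤ a we need B ≤ A, so the obtuse alternative 180° − 47.4721° ≈ 132.528° is rejected.)

B = 47.47°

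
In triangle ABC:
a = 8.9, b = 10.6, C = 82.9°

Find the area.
Two sides and the included angle (SAS): A = ½·a·b·sin(C) = ½·8.9·10.6·sin(82.9°)
sin(82.9°) ≈ 0.992332
A ≈ ½·94.34·0.992332 = 47.17·0.992332 ≈ 46.8083

Area = 46.81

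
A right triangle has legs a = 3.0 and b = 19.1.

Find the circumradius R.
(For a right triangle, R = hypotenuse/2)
Hypotenuse c = √(a² + b²) = √(9 + 364.81) = √373.81 ≈ 19.3342
R = c/2 ≈ 19.3342/2 ≈ 9.66708

R = 9.667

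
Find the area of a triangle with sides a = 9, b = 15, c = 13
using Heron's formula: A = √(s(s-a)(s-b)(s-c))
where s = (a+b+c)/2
s = (9 + 15 + 13)/2 = 37/2 = 18.5
s − a = 9.5, s − b = 3.5, s − c = 5.5
s(s−a)(s−b)(s−c) = 18.5·9.5·3.5·5.5 = 3383.1875
Area = √3383.1875 ≈ 58.1652

s = 18.5, Area = 58.17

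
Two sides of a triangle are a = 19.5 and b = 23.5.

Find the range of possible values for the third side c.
Triangle inequality: |a − b| < c < a + b
|a − b| = |19.5 − 23.5| = 4
a + b = 19.5 + 23.5 = 43

4 < c < 43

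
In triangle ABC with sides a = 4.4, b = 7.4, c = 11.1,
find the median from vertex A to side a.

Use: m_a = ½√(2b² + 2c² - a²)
m_a = ½√(2·7.4² + 2·11.1² − 4.4²) = ½√(2·54.76 + 2·123.21 − 19.36) = ½√(109.52 + 246.42 − 19.36) = ½√336.58
√336.58 ≈ 18.3461, so m_a ≈ 9.17306

m_a = 9.173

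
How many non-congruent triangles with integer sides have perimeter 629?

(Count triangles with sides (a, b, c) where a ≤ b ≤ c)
Let a ≤ b ≤ c with a + b + c = 629. The only binding inequality is a + b > c, i.e. 629 − c > c, so c < 629/2; and c ≥ 629/3 since c is the largest side.
So 210 ≤ c ≤ 314. For each c, b runs from ⌈(629 − c)/2⌉ up to c (then a = 629 − b − c satisfies 1 ≤ a ≤ b automatically), giving c − ⌈(629 − c)/2⌉ + 1 choices.
Summing over c: 1 + 3 + 4 + 6 + … + 156 + 157  (105 terms, c = 210, …, 314) = 8321
Check (closed form: nearest integer to p²/48 for even p, (p+3)²/48 for odd p): (629+3)²/48 = 632²/48 = 399424/48 ≈ 8321.33 → 8321

8321 triangles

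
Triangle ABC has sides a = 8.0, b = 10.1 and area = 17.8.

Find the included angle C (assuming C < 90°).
Area = ½·a·b·sin(C)  ⇒  sin(C) = 2·Area/(a·b) = 2·17.8/(8.0·10.1) = 35.6/80.8 ≈ 0.440594
C = arcsin(0.440594) ≈ 26.1418° (taking the acute solution since C < 90°)

C = 26.14°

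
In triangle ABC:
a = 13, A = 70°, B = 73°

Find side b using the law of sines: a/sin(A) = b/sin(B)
a/sin(A) = b/sin(B)  ⇒  b = a·sin(B)/sin(A) = 13·sin(73°)/sin(70°)
sin(73°) ≈ 0.956305, sin(70°) ≈ 0.939693
b ≈ 13·0.956305/0.939693 ≈ 12.432/0.939693 ≈ 13.2298

b = 13.23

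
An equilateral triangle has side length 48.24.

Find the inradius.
r = Area/s with s the semi-perimeter.
Area = (√3/4)·48.24² = (√3/4)·2327.0976 ≈ 0.433013·2327.0976 ≈ 1007.66
s = 3·48.24/2 = 72.36
r ≈ 1007.66/72.36 ≈ 13.9257
(Equivalently r = side/(2√3) = 48.24/3.4641 ≈ 13.9257.)

r = 13.93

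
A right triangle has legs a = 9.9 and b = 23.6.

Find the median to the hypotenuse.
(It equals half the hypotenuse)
Hypotenuse c = √(a² + b²) = √(98.01 + 556.96) = √654.97 ≈ 25.5924
Median to hypotenuse = c/2 ≈ 25.5924/2 ≈ 12.7962

Median = 12.8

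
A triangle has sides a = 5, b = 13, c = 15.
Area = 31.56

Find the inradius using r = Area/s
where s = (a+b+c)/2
s = (5 + 13 + 15)/2 = 33/2 = 16.5
r = Area/s = 31.56/16.5 ≈ 1.91273

r = 1.913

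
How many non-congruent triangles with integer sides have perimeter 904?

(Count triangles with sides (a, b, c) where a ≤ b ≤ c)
Let a ≤ b ≤ c with a + b + c = 904. The only binding inequality is a + b > c, i.e. 904 − c > c, so c < 904/2; and c ≥ 904/3 since c is the largest side.
So 302 ≤ c ≤ 451. For each c, b runs from ⌈(904 − c)/2⌉ up to c (then a = 904 − b − c satisfies 1 ≤ a ≤ b automatically), giving c − ⌈(904 − c)/2⌉ + 1 choices.
Summing over c: 2 + 3 + 5 + 6 + … + 224 + 225  (150 terms, c = 302, …, 451) = 17025
Check (closed form: nearest integer to p²/48 for even p, (p+3)²/48 for odd p): 904²/48 = 817216/48 ≈ 17025.33 → 17025

17025 triangles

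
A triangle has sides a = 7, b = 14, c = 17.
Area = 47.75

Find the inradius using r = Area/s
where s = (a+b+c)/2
s = (7 + 14 + 17)/2 = 38/2 = 19
r = Area/s = 47.75/19 ≈ 2.51316

r = 2.513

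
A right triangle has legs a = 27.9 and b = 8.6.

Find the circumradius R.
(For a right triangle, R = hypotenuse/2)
Hypotenuse c = √(a² + b²) = √(778.41 + 73.96) = √852.37 ≈ 29.1954
R = c/2 ≈ 29.1954/2 ≈ 14.5977

R = 14.6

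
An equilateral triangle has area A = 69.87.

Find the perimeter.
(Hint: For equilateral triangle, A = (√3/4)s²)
A = (√3/4)s²  ⇒  s² = 4A/√3 = 4·69.87/√3 = 279.48/1.73205 ≈ 161.358
s ≈ √161.358 ≈ 12.7027
Perimeter = 3s ≈ 3·12.7027 ≈ 38.108

Perimeter = 38.11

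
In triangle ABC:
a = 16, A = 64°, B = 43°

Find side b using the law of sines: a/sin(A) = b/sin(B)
a/sin(A) = b/sin(B)  ⇒  b = a·sin(B)/sin(A) = 16·sin(43°)/sin(64°)
sin(43°) ≈ 0.681998, sin(64°) ≈ 0.898794
b ≈ 16·0.681998/0.898794 ≈ 10.912/0.898794 ≈ 12.1407

b = 12.14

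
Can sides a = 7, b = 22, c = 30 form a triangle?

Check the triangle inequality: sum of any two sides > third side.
a + b vs c: 7 + 22 = 29 ≤ 30  ✗
a + c vs b: 7 + 30 = 37 > 22  ✓
b + c vs a: 22 + 30 = 52 > 7  ✓

No: 7 + 22 = 29 is not > 30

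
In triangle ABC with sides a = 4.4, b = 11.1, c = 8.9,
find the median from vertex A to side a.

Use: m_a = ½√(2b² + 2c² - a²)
m_a = ½√(2·11.1² + 2·8.9² − 4.4²) = ½√(2·123.21 + 2·79.21 − 19.36) = ½√(246.42 + 158.42 − 19.36) = ½√385.48
√385.48 ≈ 19.6336, so m_a ≈ 9.81682

m_a = 9.817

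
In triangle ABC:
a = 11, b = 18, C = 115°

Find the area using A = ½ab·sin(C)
A = ½·a·b·sin(C) = ½·11·18·sin(115°)
sin(115°) ≈ 0.906308
A ≈ ½·198·0.906308 = 99·0.906308 ≈ 89.7245

Area = 89.72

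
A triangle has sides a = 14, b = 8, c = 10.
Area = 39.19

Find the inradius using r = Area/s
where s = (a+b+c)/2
s = (14 + 8 + 10)/2 = 32/2 = 16
r = Area/s = 39.19/16 ≈ 2.44937

r = 2.449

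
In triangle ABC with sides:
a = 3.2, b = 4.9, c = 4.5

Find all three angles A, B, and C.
Law of cosines for each angle (a² = 10.24, b² = 24.01, c² = 20.25):
cos(A) = (b² + c² − a²)/(2bc) = (24.01 + 20.25 − 10.24)/(2·4.9·4.5) = 34.02/44.1 ≈ 0.771429  ⇒  A ≈ 39.5177°
cos(B) = (a² + c² − b²)/(2ac) = (10.24 + 20.25 − 24.01)/(2·3.2·4.5) = 6.48/28.8 ≈ 0.225  ⇒  B ≈ 76.9971°
cos(C) = (a² + b² − c²)/(2ab) = (10.24 + 24.01 − 20.25)/(2·3.2·4.9) = 14/31.36 ≈ 0.446429  ⇒  C ≈ 63.4852°
Check: A + B + C ≈ 180°

A = 39.52°, B = 77°, C = 63.49°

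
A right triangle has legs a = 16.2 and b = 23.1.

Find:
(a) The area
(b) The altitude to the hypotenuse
(a) The legs are perpendicular, so Area = ½·a·b = ½·16.2·23.1 = ½·374.22 = 187.11
(b) Hypotenuse c = √(a² + b²) = √(262.44 + 533.61) = √796.05 ≈ 28.2144
    Area = ½·c·h_c  ⇒  h_c = 2·Area/c = 374.22/28.2144 ≈ 13.2635

Area = 187.11, h_c = 13.26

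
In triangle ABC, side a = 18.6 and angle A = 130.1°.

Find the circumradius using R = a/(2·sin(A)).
R = a/(2·sin(A)) = 18.6/(2·sin(130.1°))
sin(130.1°) ≈ 0.764921
R ≈ 18.6/(2·0.764921) = 18.6/1.52984 ≈ 12.1581

R = 12.16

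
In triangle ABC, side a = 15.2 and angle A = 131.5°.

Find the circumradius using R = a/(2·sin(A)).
R = a/(2·sin(A)) = 15.2/(2·sin(131.5°))
sin(131.5°) ≈ 0.748956
R ≈ 15.2/(2·0.748956) = 15.2/1.49791 ≈ 10.1475

R = 10.15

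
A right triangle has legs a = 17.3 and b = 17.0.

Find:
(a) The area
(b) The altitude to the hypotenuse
(a) The legs are perpendicular, so Area = ½·a·b = ½·17.3·17.0 = ½·294.1 = 147.05
(b) Hypotenuse c = √(a² + b²) = √(299.29 + 289) = √588.29 ≈ 24.2547
    Area = ½·c·h_c  ⇒  h_c = 2·Area/c = 294.1/24.2547 ≈ 12.1255

Area = 147.05, h_c = 12.13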